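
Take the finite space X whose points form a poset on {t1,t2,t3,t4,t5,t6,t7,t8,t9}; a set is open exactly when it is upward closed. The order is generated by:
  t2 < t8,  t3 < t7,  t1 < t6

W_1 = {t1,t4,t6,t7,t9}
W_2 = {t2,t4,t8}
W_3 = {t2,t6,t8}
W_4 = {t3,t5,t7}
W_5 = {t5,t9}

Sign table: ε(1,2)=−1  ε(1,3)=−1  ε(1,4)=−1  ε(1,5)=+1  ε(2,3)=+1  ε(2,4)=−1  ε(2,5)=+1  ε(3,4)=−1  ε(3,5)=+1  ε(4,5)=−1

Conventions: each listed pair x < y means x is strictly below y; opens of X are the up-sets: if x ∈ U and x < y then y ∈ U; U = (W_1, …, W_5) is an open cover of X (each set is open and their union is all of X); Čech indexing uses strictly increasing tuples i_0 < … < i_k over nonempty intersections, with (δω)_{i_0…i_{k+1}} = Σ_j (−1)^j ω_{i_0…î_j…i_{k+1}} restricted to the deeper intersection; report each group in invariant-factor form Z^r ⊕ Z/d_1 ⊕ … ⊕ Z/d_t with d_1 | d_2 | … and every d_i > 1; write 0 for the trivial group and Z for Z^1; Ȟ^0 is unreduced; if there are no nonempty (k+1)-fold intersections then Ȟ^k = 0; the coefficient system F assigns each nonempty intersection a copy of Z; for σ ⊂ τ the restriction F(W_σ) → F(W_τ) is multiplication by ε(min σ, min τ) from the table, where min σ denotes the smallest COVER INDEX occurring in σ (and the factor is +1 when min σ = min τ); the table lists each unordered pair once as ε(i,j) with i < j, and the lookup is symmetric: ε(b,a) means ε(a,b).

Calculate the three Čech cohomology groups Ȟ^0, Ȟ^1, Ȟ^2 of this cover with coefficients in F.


Ȟ^0(U;F) ≅ Z, Ȟ^1(U;F) ≅ Z^2, Ȟ^2(U;F) ≅ 0

nonempty overlaps:
  W12={t4} W13={t6} W14={t7} W15={t9} W23={t2,t8} W45={t5}
C dims 5,6; δ0: rk 4, SNF 1^4
degree 0: 5−4−0 = 1 → Ȟ^0 ≅ Z
degree 1: 6−0−4 = 2 → Ȟ^1 ≅ Z^2
degree 2: 0−0−0 = 0 → Ȟ^2 ≅ 0


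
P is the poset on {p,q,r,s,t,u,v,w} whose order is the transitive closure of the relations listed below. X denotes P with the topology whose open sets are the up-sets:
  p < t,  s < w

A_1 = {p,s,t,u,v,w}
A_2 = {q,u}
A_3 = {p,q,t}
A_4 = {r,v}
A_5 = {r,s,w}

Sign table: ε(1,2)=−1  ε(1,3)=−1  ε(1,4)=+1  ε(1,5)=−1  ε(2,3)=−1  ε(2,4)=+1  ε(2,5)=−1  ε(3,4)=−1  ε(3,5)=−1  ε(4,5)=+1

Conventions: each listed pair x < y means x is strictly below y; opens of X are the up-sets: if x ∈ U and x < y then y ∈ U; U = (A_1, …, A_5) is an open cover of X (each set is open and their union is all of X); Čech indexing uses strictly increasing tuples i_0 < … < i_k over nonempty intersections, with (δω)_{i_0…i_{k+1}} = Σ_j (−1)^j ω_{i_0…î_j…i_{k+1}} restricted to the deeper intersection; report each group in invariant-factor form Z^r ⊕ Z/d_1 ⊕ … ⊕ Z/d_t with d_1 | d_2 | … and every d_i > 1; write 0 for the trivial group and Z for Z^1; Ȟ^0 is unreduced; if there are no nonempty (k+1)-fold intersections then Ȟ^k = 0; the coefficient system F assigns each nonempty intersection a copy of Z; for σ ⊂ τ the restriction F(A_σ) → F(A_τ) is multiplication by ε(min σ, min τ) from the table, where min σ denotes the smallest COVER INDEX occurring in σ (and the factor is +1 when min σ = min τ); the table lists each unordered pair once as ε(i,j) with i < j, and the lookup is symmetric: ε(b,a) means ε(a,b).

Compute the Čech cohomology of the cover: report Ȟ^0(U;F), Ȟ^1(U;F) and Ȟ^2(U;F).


Ȟ^0 ≅ 0,  Ȟ^1 ≅ Z ⊕ Z/2,  Ȟ^2 ≅ 0

nonempty intersections:
  A12={u} A13={p,t} A14={v} A15={s,w} A23={q} A45={r}
C dims 5,6; δ0: rk 5, SNF 1^4·2
Ȟ^0: (5−5)−0=0 ⇒ 0
Ȟ^1: (6−0)−5=1 plus torsion [2] ⇒ Z ⊕ Z/2
Ȟ^2: (0−0)−0=0 ⇒ 0


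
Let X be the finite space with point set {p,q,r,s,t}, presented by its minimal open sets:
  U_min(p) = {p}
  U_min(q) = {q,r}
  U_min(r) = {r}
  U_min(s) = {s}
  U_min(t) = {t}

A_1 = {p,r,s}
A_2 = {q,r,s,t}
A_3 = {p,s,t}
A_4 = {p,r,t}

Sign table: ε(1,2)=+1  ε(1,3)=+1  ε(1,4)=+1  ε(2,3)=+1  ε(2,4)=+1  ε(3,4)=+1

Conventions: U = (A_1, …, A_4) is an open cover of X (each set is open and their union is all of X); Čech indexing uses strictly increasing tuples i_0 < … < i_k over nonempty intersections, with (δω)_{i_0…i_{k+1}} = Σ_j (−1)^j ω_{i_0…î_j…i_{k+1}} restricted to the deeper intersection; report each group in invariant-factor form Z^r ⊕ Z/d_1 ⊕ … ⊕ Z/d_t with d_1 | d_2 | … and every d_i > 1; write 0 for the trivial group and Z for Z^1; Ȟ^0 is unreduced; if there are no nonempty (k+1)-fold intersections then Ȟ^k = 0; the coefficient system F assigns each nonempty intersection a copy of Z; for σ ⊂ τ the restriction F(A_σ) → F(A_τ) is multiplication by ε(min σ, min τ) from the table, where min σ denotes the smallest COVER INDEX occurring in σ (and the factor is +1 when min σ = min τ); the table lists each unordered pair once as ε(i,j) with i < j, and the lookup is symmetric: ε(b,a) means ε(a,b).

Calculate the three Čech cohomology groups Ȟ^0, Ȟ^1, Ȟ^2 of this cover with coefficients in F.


Ȟ^0 ≅ Z,  Ȟ^1 ≅ 0,  Ȟ^2 ≅ Z

cover nerve:
  A12={r,s} A13={p,s} A14={p,r} A23={s,t} A24={r,t} A34={p,t}
  A123={s} A124={r} A134={p} A234={t}
C dims 4,6,4; δ0: rk 3, SNF 1^3; δ1: rk 3, SNF 1^3
Ȟ^0: (4−3)−0=1 ⇒ Z
Ȟ^1: (6−3)−3=0 ⇒ 0
Ȟ^2: (4−0)−3=1 ⇒ Z


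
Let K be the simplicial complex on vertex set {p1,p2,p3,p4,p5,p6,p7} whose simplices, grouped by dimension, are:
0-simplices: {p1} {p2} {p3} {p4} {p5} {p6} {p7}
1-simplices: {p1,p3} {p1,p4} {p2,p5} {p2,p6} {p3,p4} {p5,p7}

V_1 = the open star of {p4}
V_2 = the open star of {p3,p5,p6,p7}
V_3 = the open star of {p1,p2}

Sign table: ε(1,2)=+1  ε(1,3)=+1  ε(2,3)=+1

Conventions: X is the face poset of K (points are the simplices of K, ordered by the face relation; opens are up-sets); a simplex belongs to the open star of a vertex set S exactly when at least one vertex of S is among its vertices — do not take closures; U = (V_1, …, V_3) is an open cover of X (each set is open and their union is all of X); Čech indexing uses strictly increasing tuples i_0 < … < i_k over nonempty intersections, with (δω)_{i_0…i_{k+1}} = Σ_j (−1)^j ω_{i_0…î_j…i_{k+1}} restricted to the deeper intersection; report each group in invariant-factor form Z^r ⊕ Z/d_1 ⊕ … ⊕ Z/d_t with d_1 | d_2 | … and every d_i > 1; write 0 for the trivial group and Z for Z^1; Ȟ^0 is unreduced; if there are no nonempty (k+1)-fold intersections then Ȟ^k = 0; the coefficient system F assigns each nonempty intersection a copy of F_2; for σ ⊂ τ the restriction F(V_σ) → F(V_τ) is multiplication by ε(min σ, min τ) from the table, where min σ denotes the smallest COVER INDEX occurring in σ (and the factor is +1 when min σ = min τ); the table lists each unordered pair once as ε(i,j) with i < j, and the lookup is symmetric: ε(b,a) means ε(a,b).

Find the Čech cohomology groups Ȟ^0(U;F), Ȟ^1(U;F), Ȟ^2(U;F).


nerve of the cover:
  V1={{p4},{p1,p4},{p3,p4}} V2={{p3},{p5},{p6},{p7},{p1,p3},{p2,p5},{p2,p6},{p3,p4},{p5,p7}} V3={{p1},{p2},{p1,p3},{p1,p4},{p2,p5},{p2,p6}}
  V12={{p3,p4}} V13={{p1,p4}} V23={{p1,p3},{p2,p5},{p2,p6}}
C dims 3,3; δ0: rk_F2 2
Ȟ^0 = (3 − 2) − 0 = 1, so Ȟ^0 ≅ Z/2
Ȟ^1 = (3 − 0) − 2 = 1, so Ȟ^1 ≅ Z/2
Ȟ^2 = (0 − 0) − 0 = 0, so Ȟ^2 ≅ 0

Ȟ^0(U;F) ≅ Z/2, Ȟ^1(U;F) ≅ Z/2, Ȟ^2(U;F) ≅ 0


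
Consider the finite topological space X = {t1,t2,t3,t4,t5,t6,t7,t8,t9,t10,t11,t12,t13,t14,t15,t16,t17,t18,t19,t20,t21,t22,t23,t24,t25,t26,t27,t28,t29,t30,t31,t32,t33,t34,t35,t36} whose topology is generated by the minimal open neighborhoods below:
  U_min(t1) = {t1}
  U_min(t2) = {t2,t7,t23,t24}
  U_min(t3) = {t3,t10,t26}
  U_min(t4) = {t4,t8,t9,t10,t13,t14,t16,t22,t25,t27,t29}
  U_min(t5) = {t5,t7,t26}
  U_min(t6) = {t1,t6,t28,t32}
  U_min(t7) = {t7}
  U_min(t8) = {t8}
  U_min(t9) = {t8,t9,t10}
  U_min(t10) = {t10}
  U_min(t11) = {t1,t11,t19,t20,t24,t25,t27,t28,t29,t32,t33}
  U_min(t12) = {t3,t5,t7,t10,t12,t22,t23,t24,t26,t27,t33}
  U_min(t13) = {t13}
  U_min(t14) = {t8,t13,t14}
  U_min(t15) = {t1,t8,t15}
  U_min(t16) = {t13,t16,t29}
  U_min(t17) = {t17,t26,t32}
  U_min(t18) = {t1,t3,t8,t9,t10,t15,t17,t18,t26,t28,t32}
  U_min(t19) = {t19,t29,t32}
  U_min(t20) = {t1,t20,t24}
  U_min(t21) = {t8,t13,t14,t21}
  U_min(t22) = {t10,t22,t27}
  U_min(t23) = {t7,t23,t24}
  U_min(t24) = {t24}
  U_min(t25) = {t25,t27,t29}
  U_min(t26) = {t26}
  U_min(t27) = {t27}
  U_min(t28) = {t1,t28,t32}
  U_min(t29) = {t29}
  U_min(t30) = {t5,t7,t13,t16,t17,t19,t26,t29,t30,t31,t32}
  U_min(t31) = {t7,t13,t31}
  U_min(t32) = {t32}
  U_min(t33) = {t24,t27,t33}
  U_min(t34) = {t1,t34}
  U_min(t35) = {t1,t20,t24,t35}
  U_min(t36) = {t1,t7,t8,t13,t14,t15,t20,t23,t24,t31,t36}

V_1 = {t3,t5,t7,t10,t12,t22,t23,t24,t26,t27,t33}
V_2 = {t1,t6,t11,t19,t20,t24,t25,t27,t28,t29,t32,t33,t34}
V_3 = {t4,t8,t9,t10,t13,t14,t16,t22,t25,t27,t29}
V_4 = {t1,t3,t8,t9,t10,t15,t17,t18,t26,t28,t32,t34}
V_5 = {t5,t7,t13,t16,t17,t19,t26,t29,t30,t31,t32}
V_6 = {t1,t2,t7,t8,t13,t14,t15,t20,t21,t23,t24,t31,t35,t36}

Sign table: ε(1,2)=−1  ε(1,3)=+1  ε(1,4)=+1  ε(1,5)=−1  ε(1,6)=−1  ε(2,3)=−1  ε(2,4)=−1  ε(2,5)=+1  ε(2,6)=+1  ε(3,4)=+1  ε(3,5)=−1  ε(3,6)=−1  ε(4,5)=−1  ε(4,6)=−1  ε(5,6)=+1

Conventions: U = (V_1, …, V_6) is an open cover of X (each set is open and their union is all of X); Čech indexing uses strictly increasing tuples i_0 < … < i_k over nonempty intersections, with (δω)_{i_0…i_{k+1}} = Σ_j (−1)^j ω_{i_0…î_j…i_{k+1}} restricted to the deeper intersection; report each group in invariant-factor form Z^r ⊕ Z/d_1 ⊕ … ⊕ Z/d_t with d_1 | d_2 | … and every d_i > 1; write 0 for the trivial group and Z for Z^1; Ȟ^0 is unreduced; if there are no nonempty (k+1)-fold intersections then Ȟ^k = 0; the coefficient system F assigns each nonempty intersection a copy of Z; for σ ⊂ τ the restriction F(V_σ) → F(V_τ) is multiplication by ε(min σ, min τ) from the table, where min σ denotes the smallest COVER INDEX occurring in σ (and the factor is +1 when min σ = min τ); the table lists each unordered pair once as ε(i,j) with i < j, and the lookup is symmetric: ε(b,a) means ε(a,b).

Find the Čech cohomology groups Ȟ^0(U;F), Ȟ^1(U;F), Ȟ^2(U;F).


Ȟ^0 = Z, Ȟ^1 = 0, Ȟ^2 = Z/2

nerve simplices:
  V12={t24,t27,t33} V13={t10,t22,t27} V14={t3,t10,t26} V15={t5,t7,t26} V16={t7,t23,t24} V23={t25,t27,t29} V24={t1,t28,t32,t34} V25={t19,t29,t32} V26={t1,t20,t24} V34={t8,t9,t10} V35={t13,t16,t29} V36={t8,t13,t14} V45={t17,t26,t32} V46={t1,t8,t15} V56={t7,t13,t31}
  V123={t27} V126={t24} V134={t10} V145={t26} V156={t7} V235={t29} V245={t32} V246={t1} V346={t8} V356={t13}
C dims 6,15,10; δ0: rk 5, SNF 1^5; δ1: rk 10, SNF 1^9·2
degree 0: 6−5−0 = 1 → Ȟ^0 ≅ Z
degree 1: 15−10−5 = 0 → Ȟ^1 ≅ 0
degree 2: 10−0−10 = 0 plus torsion [2] → Ȟ^2 ≅ Z/2


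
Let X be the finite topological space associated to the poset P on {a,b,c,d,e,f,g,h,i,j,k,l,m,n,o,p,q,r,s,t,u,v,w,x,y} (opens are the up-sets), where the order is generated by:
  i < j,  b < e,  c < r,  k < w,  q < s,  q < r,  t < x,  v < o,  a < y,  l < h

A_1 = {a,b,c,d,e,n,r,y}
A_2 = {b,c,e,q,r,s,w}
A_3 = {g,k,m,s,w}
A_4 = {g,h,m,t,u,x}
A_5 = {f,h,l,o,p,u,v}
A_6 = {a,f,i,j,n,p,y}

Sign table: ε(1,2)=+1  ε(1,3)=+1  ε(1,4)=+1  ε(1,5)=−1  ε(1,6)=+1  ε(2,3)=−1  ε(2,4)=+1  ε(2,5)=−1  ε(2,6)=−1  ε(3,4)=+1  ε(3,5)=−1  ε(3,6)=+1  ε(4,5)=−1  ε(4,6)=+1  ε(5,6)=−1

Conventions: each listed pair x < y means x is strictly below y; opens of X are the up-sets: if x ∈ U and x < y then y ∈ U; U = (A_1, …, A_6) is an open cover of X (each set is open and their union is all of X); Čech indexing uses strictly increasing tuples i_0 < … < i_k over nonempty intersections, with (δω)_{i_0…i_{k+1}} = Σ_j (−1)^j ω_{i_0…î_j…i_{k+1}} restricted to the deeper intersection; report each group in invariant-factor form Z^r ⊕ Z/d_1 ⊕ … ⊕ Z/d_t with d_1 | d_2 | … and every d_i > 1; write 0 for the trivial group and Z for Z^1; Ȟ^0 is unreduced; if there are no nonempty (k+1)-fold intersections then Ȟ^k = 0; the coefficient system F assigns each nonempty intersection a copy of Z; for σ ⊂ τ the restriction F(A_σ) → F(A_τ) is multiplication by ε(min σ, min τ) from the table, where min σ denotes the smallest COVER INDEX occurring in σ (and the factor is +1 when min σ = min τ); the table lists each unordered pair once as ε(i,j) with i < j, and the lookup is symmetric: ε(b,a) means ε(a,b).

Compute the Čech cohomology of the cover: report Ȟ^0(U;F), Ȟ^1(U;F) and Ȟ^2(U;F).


Ȟ^0 ≅ 0, Ȟ^1 ≅ Z/2, Ȟ^2 ≅ 0

nonempty overlaps:
  A12={b,c,e,r} A16={a,n,y} A23={s,w} A34={g,m} A45={h,u} A56={f,p}
C dims 6,6; δ0: rk 6, SNF 1^5·2
degree 0: 6−6−0 = 0 → Ȟ^0 ≅ 0
degree 1: 6−0−6 = 0 plus torsion [2] → Ȟ^1 ≅ Z/2
degree 2: 0−0−0 = 0 → Ȟ^2 ≅ 0


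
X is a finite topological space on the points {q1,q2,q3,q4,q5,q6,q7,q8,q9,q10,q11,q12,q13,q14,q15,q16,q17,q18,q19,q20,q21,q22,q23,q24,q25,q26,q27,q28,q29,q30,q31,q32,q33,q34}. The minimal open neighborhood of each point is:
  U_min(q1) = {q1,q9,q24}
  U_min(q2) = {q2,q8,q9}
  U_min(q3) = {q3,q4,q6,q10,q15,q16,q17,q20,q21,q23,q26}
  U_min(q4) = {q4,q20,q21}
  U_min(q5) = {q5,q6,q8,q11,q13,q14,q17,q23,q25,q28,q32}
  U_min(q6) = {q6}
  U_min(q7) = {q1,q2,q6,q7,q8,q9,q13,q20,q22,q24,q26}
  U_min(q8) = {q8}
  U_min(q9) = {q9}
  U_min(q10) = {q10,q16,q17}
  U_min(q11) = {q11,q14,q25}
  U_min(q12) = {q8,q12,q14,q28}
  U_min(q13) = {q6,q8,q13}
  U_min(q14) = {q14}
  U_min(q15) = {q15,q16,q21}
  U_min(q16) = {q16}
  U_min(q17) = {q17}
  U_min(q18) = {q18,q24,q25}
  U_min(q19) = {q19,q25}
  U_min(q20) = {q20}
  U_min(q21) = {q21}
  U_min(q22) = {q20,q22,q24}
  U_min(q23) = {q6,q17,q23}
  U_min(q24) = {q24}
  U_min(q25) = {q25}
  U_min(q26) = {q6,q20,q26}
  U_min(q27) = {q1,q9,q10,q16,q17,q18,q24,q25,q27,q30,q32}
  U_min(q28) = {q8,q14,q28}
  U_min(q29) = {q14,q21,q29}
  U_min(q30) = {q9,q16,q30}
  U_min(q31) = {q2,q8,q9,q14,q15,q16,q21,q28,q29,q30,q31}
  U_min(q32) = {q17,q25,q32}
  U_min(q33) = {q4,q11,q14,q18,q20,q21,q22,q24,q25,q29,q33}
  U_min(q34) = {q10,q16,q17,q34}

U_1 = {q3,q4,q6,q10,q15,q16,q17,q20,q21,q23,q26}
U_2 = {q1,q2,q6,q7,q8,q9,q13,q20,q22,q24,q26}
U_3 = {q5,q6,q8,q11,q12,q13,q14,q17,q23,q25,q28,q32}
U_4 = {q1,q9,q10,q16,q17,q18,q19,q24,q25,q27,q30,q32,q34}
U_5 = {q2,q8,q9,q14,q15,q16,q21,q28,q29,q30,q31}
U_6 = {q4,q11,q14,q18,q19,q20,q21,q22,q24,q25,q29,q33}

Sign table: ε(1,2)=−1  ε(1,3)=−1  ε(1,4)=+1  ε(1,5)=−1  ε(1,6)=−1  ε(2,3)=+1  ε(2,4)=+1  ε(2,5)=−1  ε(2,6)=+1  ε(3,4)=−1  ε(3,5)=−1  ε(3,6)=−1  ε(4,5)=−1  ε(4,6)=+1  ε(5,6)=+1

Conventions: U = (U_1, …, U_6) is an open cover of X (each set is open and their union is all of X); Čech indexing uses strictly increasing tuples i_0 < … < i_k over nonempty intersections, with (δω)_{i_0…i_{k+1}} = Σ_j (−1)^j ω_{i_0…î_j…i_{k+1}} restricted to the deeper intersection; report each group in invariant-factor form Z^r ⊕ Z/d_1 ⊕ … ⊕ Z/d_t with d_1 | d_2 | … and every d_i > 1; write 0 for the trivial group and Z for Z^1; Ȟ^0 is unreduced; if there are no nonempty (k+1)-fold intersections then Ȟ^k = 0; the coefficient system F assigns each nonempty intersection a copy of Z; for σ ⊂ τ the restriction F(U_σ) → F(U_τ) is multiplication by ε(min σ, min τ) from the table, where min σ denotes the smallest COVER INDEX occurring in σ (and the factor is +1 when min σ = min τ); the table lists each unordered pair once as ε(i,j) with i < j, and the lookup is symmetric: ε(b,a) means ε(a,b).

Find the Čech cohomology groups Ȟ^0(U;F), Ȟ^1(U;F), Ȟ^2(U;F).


Ȟ^0(U;F) ≅ 0, Ȟ^1(U;F) ≅ Z/2 and Ȟ^2(U;F) ≅ Z

nonempty intersections:
  U12={q6,q20,q26} U13={q6,q17,q23} U14={q10,q16,q17} U15={q15,q16,q21} U16={q4,q20,q21} U23={q6,q8,q13} U24={q1,q9,q24} U25={q2,q8,q9} U26={q20,q22,q24} U34={q17,q25,q32} U35={q8,q14,q28} U36={q11,q14,q25} U45={q9,q16,q30} U46={q18,q19,q24,q25} U56={q14,q21,q29}
  U123={q6} U126={q20} U134={q17} U145={q16} U156={q21} U235={q8} U245={q9} U246={q24} U346={q25} U356={q14}
C dims 6,15,10; δ0: rk 6, SNF 1^5·2; δ1: rk 9, SNF 1^9
Ȟ^0: (6−6)−0=0 ⇒ 0
Ȟ^1: (15−9)−6=0 plus torsion [2] ⇒ Z/2
Ȟ^2: (10−0)−9=1 ⇒ Z


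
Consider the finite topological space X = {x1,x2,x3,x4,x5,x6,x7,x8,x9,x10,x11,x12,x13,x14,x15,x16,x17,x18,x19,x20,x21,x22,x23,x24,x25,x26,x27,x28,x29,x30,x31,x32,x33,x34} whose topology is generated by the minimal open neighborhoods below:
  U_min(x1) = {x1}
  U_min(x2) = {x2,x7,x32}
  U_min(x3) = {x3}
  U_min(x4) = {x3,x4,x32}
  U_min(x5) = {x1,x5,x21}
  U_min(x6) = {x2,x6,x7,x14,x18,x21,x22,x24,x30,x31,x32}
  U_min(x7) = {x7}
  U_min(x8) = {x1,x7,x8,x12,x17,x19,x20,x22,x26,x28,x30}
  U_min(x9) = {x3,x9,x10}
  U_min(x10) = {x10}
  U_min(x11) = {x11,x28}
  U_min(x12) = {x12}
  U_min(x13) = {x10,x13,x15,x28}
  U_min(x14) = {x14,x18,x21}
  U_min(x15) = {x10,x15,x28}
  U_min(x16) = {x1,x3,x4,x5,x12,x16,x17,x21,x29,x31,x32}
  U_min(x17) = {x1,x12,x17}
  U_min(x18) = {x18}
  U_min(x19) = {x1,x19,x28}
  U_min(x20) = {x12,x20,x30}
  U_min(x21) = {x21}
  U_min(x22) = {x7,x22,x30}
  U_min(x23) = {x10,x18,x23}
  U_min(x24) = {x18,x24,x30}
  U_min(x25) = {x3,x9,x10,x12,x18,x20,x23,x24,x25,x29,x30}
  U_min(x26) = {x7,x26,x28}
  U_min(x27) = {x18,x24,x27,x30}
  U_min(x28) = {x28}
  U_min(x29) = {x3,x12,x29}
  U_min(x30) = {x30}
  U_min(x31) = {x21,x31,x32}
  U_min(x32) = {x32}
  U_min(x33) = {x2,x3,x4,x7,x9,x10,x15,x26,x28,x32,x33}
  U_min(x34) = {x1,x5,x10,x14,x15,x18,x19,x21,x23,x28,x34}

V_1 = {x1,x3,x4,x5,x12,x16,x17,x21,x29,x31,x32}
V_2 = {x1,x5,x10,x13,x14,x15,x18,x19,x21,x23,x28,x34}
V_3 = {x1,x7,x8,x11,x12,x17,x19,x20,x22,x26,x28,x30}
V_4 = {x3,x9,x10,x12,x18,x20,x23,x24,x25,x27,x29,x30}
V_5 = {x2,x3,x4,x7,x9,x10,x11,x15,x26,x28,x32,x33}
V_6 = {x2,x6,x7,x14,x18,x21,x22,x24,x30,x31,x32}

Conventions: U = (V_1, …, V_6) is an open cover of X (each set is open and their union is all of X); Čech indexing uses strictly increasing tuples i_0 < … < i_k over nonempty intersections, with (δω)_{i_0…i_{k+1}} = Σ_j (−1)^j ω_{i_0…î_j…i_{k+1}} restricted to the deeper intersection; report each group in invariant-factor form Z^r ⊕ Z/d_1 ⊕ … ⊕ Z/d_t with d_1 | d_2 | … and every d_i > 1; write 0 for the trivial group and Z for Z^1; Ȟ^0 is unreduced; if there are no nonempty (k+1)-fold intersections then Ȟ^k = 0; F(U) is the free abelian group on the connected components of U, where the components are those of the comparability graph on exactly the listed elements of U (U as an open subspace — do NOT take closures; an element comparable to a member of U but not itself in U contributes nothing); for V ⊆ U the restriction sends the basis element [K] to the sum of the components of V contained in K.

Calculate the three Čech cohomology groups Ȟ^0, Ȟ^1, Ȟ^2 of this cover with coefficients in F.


nerve of the cover:
  V12={x1,x5,x21} V13={x1,x12,x17} V14={x3,x12,x29} V15={x3,x4,x32} V16={x21,x31,x32} V23={x1,x19,x28} V24={x10,x18,x23} V25={x10,x15,x28} V26={x14,x18,x21} V34={x12,x20,x30} V35={x7,x11,x26,x28} V36={x7,x22,x30} V45={x3,x9,x10} V46={x18,x24,x30} V56={x2,x7,x32}
  V123={x1} V126={x21} V134={x12} V145={x3} V156={x32} V235={x28} V245={x10} V246={x18} V346={x30} V356={x7}
components per intersection:
  V1: {x1,x3,x4,x5,x12,x16,x17,x21,x29,x31,x32}
  V2: {x1,x5,x10,x13,x14,x15,x18,x19,x21,x23,x28,x34}
  V3: {x1,x7,x8,x11,x12,x17,x19,x20,x22,x26,x28,x30}
  V4: {x3,x9,x10,x12,x18,x20,x23,x24,x25,x27,x29,x30}
  V5: {x2,x3,x4,x7,x9,x10,x11,x15,x26,x28,x32,x33}
  V6: {x2,x6,x7,x14,x18,x21,x22,x24,x30,x31,x32}
  V12: {x1,x5,x21}
  V13: {x1,x12,x17}
  V14: {x3,x12,x29}
  V15: {x3,x4,x32}
  V16: {x21,x31,x32}
  V23: {x1,x19,x28}
  V24: {x10,x18,x23}
  V25: {x10,x15,x28}
  V26: {x14,x18,x21}
  V34: {x12,x20,x30}
  V35: {x7,x11,x26,x28}
  V36: {x7,x22,x30}
  V45: {x3,x9,x10}
  V46: {x18,x24,x30}
  V56: {x2,x7,x32}
  V123: {x1}
  V126: {x21}
  V134: {x12}
  V145: {x3}
  V156: {x32}
  V235: {x28}
  V245: {x10}
  V246: {x18}
  V346: {x30}
  V356: {x7}
C dims 6,15,10; δ0: rk 5, SNF 1^5; δ1: rk 10, SNF 1^9·2
Ȟ^0 = (6 − 5) − 0 = 1, so Ȟ^0 ≅ Z
Ȟ^1 = (15 − 10) − 5 = 0, so Ȟ^1 ≅ 0
Ȟ^2 = (10 − 0) − 10 = 0 plus torsion [2], so Ȟ^2 ≅ Z/2

Ȟ^0 = Z; Ȟ^1 = 0; Ȟ^2 = Z/2


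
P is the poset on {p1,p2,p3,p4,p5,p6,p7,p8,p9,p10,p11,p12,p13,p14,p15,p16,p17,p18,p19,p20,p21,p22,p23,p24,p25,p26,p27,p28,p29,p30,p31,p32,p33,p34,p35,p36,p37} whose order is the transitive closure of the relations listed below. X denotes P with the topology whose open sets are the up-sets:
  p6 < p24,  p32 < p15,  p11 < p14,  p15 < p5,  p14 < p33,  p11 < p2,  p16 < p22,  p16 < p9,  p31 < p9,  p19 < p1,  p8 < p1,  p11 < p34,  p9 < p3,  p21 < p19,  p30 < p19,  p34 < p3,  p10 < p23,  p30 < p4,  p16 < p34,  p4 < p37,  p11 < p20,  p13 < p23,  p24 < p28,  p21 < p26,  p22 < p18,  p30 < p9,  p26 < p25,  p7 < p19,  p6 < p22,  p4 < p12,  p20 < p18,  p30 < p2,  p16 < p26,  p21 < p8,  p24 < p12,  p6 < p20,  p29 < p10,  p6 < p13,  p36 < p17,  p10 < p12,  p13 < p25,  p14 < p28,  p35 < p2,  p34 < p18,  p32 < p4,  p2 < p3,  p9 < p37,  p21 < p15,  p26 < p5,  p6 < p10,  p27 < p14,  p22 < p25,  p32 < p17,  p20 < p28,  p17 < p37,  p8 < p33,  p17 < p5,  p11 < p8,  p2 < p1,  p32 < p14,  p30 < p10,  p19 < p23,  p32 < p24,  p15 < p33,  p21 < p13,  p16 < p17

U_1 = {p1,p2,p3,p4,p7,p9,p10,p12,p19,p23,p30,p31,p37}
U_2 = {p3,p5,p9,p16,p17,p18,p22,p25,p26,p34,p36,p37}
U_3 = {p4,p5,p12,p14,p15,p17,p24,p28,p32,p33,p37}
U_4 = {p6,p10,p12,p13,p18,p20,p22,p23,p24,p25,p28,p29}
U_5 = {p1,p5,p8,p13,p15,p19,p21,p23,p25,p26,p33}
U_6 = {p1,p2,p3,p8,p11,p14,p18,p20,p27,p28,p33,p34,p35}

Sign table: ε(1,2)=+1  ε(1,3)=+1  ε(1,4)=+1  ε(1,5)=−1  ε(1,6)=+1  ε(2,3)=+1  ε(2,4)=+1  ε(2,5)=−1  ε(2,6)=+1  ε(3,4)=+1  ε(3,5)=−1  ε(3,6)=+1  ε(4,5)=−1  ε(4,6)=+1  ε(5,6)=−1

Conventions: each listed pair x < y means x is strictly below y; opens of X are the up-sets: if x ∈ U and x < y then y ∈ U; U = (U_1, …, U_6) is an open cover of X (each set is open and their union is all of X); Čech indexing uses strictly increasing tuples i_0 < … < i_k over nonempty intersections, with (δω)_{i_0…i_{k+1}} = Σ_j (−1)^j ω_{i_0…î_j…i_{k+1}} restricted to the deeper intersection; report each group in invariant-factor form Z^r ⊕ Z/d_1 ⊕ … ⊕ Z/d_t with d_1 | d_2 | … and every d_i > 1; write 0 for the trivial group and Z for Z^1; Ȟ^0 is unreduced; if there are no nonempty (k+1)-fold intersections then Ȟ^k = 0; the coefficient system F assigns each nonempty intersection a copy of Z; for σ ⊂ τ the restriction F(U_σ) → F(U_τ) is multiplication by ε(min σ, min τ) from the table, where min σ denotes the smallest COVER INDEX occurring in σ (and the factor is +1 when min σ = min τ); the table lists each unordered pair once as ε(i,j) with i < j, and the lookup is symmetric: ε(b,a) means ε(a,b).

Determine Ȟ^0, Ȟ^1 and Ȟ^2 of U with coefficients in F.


cover nerve:
  U12={p3,p9,p37} U13={p4,p12,p37} U14={p10,p12,p23} U15={p1,p19,p23} U16={p1,p2,p3} U23={p5,p17,p37} U24={p18,p22,p25} U25={p5,p25,p26} U26={p3,p18,p34} U34={p12,p24,p28} U35={p5,p15,p33} U36={p14,p28,p33} U45={p13,p23,p25} U46={p18,p20,p28} U56={p1,p8,p33}
  U123={p37} U126={p3} U134={p12} U145={p23} U156={p1} U235={p5} U245={p25} U246={p18} U346={p28} U356={p33}
C dims 6,15,10; δ0: rk 5, SNF 1^5; δ1: rk 10, SNF 1^9·2
Ȟ^0: (6−5)−0=1 ⇒ Z
Ȟ^1: (15−10)−5=0 ⇒ 0
Ȟ^2: (10−0)−10=0 plus torsion [2] ⇒ Z/2

Ȟ^0(U;F) ≅ Z, Ȟ^1(U;F) ≅ 0, Ȟ^2(U;F) ≅ Z/2


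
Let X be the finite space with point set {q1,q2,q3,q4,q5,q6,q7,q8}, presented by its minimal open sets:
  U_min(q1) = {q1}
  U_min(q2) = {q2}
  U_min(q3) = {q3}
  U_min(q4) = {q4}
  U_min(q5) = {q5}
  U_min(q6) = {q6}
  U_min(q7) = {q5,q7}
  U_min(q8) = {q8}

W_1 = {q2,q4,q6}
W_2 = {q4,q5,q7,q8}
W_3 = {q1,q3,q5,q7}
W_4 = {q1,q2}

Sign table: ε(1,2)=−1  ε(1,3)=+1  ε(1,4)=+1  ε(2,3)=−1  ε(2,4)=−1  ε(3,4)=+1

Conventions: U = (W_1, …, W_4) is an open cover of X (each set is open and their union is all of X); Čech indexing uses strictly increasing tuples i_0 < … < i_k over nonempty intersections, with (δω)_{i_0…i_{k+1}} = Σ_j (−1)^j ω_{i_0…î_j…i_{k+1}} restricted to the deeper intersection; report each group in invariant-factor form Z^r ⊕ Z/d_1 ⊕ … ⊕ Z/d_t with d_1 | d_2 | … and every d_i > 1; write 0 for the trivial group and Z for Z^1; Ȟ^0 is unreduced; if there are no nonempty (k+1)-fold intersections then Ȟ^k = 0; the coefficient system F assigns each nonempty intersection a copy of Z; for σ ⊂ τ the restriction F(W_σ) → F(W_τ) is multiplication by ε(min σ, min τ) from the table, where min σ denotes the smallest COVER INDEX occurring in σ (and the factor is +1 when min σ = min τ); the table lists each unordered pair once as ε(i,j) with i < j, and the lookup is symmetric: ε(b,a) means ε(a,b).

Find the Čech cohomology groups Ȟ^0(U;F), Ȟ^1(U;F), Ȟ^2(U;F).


intersection data:
  W12={q4} W14={q2} W23={q5,q7} W34={q1}
C dims 4,4; δ0: rk 3, SNF 1^3
Ȟ^0 = (4 − 3) − 0 = 1, so Ȟ^0 ≅ Z
Ȟ^1 = (4 − 0) − 3 = 1, so Ȟ^1 ≅ Z
Ȟ^2 = (0 − 0) − 0 = 0, so Ȟ^2 ≅ 0

Ȟ^0 = Z; Ȟ^1 = Z; Ȟ^2 = 0


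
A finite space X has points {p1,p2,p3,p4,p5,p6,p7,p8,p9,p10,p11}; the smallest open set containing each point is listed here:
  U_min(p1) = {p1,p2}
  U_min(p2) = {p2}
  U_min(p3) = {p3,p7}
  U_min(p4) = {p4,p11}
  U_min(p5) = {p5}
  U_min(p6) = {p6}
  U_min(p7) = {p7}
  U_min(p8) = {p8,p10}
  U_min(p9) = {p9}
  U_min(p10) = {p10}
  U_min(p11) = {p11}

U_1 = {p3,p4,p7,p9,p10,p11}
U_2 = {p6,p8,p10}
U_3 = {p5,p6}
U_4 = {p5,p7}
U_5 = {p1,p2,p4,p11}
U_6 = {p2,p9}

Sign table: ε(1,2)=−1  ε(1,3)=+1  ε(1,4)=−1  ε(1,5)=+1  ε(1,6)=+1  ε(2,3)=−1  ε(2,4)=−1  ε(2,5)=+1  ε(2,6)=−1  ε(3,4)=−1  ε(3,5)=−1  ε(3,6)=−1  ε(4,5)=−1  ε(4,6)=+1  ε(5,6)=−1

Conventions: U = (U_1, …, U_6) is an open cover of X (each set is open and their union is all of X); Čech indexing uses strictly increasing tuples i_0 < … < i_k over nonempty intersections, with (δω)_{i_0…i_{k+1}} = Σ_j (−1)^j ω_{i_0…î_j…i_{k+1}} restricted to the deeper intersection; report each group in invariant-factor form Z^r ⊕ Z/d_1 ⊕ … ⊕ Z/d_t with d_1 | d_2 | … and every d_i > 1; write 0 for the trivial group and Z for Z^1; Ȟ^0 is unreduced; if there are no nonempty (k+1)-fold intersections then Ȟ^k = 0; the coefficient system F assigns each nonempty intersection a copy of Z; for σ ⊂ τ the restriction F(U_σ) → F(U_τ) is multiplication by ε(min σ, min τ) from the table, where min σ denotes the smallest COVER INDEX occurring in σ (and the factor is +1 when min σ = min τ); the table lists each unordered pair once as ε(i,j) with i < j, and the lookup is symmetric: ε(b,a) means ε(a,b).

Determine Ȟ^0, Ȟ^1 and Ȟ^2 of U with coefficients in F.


nerve of the cover:
  U12={p10} U14={p7} U15={p4,p11} U16={p9} U23={p6} U34={p5} U56={p2}
C dims 6,7; δ0: rk 6, SNF 1^5·2
Ȟ^0 = (6 − 6) − 0 = 0, so Ȟ^0 ≅ 0
Ȟ^1 = (7 − 0) − 6 = 1 plus torsion [2], so Ȟ^1 ≅ Z ⊕ Z/2
Ȟ^2 = (0 − 0) − 0 = 0, so Ȟ^2 ≅ 0

Ȟ^0(U;F) ≅ 0, Ȟ^1(U;F) ≅ Z ⊕ Z/2, Ȟ^2(U;F) ≅ 0


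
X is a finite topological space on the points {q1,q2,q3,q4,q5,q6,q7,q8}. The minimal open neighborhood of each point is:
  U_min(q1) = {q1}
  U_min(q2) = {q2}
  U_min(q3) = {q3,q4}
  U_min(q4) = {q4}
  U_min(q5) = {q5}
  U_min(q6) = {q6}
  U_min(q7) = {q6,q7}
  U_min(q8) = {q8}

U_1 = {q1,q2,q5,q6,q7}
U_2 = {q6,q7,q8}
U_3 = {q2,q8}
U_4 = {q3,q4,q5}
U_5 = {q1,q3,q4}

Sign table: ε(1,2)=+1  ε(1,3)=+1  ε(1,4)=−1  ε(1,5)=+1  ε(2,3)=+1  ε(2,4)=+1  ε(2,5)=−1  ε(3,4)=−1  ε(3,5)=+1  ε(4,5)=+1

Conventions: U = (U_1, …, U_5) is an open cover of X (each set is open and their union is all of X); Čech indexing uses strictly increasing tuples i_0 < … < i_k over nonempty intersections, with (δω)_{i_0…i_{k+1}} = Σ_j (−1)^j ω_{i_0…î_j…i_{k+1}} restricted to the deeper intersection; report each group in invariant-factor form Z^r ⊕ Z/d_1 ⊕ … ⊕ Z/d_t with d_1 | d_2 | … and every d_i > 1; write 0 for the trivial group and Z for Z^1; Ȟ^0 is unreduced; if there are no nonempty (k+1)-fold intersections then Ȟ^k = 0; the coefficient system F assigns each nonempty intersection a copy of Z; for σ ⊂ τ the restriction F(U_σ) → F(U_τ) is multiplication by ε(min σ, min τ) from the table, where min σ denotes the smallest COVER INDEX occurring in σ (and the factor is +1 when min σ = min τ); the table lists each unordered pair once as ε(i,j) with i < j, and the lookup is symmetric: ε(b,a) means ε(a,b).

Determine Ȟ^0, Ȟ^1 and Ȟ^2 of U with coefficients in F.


nerve simplices:
  U12={q6,q7} U13={q2} U14={q5} U15={q1} U23={q8} U45={q3,q4}
C dims 5,6; δ0: rk 5, SNF 1^4·2
degree 0: 5−5−0 = 0 → Ȟ^0 ≅ 0
degree 1: 6−0−5 = 1 plus torsion [2] → Ȟ^1 ≅ Z ⊕ Z/2
degree 2: 0−0−0 = 0 → Ȟ^2 ≅ 0

Ȟ^0 ≅ 0,  Ȟ^1 ≅ Z ⊕ Z/2,  Ȟ^2 ≅ 0


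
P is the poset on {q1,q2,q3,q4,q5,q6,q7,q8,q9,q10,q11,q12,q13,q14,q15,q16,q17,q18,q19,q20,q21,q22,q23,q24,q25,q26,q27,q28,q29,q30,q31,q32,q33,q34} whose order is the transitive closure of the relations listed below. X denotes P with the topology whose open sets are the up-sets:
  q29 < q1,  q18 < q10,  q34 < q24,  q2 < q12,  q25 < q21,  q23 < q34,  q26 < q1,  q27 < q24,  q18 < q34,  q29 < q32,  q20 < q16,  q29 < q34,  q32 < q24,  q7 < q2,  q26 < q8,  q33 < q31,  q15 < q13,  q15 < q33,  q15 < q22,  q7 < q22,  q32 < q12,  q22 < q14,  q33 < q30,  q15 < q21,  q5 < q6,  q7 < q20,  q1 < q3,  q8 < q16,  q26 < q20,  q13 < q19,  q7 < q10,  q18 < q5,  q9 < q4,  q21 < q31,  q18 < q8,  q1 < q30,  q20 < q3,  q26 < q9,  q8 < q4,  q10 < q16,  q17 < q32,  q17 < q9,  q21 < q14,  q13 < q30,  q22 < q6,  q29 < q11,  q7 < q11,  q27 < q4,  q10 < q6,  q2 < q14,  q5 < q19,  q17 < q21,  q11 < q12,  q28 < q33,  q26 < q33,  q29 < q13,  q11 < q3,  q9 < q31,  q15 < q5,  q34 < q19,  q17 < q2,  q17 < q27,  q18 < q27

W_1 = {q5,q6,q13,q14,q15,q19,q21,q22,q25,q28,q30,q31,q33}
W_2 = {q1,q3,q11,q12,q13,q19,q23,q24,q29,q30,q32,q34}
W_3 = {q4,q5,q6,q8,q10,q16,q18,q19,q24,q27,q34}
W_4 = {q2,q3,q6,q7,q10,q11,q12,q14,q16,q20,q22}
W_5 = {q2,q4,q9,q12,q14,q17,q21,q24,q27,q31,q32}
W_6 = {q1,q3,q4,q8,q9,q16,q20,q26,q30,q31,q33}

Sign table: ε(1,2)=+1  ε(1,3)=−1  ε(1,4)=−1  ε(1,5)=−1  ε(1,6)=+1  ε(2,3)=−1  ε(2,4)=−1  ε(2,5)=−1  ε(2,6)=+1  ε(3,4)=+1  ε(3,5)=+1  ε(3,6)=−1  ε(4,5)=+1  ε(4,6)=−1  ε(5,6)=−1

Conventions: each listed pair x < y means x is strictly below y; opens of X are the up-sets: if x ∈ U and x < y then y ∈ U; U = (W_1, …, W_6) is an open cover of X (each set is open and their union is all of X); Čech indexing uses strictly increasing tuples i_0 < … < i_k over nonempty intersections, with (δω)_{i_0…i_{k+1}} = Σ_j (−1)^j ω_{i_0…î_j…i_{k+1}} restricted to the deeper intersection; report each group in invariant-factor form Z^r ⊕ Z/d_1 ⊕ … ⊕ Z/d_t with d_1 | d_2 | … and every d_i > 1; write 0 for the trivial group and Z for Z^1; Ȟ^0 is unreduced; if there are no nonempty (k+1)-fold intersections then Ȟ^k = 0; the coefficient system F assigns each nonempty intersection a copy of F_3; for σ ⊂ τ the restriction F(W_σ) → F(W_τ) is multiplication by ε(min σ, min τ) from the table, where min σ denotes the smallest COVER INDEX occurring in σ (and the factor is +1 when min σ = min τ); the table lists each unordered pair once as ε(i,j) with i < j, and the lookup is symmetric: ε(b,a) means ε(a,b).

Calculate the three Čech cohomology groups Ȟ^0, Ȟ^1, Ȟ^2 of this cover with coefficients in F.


nerve simplices:
  W12={q13,q19,q30} W13={q5,q6,q19} W14={q6,q14,q22} W15={q14,q21,q31} W16={q30,q31,q33} W23={q19,q24,q34} W24={q3,q11,q12} W25={q12,q24,q32} W26={q1,q3,q30} W34={q6,q10,q16} W35={q4,q24,q27} W36={q4,q8,q16} W45={q2,q12,q14} W46={q3,q16,q20} W56={q4,q9,q31}
  W123={q19} W126={q30} W134={q6} W145={q14} W156={q31} W235={q24} W245={q12} W246={q3} W346={q16} W356={q4}
C dims 6,15,10; δ0: rk_F3 5; δ1: rk_F3 10
degree 0: 6−5−0 = 1 → Ȟ^0 ≅ Z/3
degree 1: 15−10−5 = 0 → Ȟ^1 ≅ 0
degree 2: 10−0−10 = 0 → Ȟ^2 ≅ 0

Ȟ^0 ≅ Z/3,  Ȟ^1 ≅ 0,  Ȟ^2 ≅ 0


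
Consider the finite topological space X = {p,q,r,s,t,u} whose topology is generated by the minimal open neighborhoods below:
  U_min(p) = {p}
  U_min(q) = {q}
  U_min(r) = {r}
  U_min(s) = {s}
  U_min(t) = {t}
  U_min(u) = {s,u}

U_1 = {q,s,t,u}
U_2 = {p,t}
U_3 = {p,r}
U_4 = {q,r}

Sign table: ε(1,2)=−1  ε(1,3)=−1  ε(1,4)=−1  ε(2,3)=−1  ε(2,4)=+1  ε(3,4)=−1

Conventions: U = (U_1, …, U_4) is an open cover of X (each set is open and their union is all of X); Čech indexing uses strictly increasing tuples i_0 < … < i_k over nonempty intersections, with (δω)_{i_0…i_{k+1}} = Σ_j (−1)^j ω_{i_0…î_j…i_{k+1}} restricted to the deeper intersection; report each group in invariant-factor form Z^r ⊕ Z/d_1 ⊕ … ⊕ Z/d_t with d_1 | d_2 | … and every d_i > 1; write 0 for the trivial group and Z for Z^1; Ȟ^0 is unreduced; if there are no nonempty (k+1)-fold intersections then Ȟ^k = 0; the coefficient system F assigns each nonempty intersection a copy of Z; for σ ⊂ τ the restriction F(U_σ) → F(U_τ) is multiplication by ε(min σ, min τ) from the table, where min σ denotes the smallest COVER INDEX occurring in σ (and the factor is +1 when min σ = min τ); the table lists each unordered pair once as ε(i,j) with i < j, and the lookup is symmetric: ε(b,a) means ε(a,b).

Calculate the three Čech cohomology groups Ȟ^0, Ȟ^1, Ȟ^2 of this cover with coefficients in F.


Ȟ^0 = Z, Ȟ^1 = Z and Ȟ^2 = 0

nerve of the cover:
  U12={t} U14={q} U23={p} U34={r}
C dims 4,4; δ0: rk 3, SNF 1^3
Ȟ^0 = (4 − 3) − 0 = 1, so Ȟ^0 ≅ Z
Ȟ^1 = (4 − 0) − 3 = 1, so Ȟ^1 ≅ Z
Ȟ^2 = (0 − 0) − 0 = 0, so Ȟ^2 ≅ 0


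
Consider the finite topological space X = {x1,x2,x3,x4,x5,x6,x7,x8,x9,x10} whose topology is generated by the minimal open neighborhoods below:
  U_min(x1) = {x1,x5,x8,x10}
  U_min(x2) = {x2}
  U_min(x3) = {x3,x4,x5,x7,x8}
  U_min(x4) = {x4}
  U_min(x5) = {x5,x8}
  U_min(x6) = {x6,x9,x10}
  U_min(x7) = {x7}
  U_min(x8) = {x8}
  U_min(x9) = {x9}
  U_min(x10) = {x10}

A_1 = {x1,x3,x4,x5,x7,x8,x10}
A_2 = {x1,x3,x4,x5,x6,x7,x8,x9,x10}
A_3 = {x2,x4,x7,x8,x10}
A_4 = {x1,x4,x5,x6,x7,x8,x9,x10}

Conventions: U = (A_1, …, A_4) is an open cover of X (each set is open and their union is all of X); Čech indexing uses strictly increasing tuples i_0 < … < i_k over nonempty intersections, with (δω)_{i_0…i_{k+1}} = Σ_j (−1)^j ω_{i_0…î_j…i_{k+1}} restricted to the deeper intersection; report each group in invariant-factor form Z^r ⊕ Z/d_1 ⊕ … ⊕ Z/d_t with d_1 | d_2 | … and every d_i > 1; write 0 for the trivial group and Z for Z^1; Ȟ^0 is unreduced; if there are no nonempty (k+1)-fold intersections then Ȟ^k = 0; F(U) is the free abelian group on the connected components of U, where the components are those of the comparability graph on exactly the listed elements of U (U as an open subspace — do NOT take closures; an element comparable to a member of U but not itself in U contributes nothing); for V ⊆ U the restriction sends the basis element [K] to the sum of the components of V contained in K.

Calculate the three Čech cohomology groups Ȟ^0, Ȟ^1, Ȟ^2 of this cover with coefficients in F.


cover nerve:
  A12={x1,x3,x4,x5,x7,x8,x10} A13={x4,x7,x8,x10} A14={x1,x4,x5,x7,x8,x10} A23={x4,x7,x8,x10} A24={x1,x4,x5,x6,x7,x8,x9,x10} A34={x4,x7,x8,x10}
  A123={x4,x7,x8,x10} A124={x1,x4,x5,x7,x8,x10} A134={x4,x7,x8,x10} A234={x4,x7,x8,x10}
  A1234={x4,x7,x8,x10}
components per intersection:
  A1: {x1,x3,x4,x5,x7,x8,x10}
  A2: {x1,x3,x4,x5,x6,x7,x8,x9,x10}
  A3: {x2} {x4} {x7} {x8} {x10}
  A4: {x1,x5,x6,x8,x9,x10} {x4} {x7}
  A12: {x1,x3,x4,x5,x7,x8,x10}
  A13: {x4} {x7} {x8} {x10}
  A14: {x1,x5,x8,x10} {x4} {x7}
  A23: {x4} {x7} {x8} {x10}
  A24: {x1,x5,x6,x8,x9,x10} {x4} {x7}
  A34: {x4} {x7} {x8} {x10}
  A123: {x4} {x7} {x8} {x10}
  A124: {x1,x5,x8,x10} {x4} {x7}
  A134: {x4} {x7} {x8} {x10}
  A234: {x4} {x7} {x8} {x10}
  A1234: {x4} {x7} {x8} {x10}
C dims 10,19,15,4; δ0: rk 8, SNF 1^8; δ1: rk 11, SNF 1^11; δ2: rk 4, SNF 1^4
Ȟ^0: (10−8)−0=2 ⇒ Z^2
Ȟ^1: (19−11)−8=0 ⇒ 0
Ȟ^2: (15−4)−11=0 ⇒ 0

Ȟ^0(U;F) ≅ Z^2, Ȟ^1(U;F) ≅ 0 and Ȟ^2(U;F) ≅ 0


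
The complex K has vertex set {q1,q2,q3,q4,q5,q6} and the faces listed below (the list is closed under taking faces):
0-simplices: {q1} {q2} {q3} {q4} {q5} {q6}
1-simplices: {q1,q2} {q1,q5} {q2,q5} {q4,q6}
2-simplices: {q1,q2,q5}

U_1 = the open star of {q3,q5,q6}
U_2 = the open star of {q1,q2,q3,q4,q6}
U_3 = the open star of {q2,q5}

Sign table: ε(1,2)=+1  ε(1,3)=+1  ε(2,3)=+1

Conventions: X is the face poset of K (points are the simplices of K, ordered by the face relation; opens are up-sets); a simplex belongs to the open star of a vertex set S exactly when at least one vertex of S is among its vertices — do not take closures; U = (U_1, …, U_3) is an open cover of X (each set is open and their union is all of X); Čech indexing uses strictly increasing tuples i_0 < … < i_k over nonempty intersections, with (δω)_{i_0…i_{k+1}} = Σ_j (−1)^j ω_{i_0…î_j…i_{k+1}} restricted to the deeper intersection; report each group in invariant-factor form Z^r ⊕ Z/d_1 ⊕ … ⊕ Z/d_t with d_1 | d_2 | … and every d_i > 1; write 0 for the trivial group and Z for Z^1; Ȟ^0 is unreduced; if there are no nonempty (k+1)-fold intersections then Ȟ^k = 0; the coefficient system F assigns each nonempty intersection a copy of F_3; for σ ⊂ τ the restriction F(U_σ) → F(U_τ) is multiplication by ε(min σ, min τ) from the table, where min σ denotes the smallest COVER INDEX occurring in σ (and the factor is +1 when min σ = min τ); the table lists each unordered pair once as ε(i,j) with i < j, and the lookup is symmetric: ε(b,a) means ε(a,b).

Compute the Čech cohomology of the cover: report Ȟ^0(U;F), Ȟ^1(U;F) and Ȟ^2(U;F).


nonempty overlaps:
  U1={{q3},{q5},{q6},{q1,q5},{q2,q5},{q4,q6},{q1,q2,q5}} U2={{q1},{q2},{q3},{q4},{q6},{q1,q2},{q1,q5},{q2,q5},{q4,q6},{q1,q2,q5}} U3={{q2},{q5},{q1,q2},{q1,q5},{q2,q5},{q1,q2,q5}}
  U12={{q3},{q6},{q1,q5},{q2,q5},{q4,q6},{q1,q2,q5}} U13={{q5},{q1,q5},{q2,q5},{q1,q2,q5}} U23={{q2},{q1,q2},{q1,q5},{q2,q5},{q1,q2,q5}}
  U123={{q1,q5},{q2,q5},{q1,q2,q5}}
C dims 3,3,1; δ0: rk_F3 2; δ1: rk_F3 1
degree 0: 3−2−0 = 1 → Ȟ^0 ≅ Z/3
degree 1: 3−1−2 = 0 → Ȟ^1 ≅ 0
degree 2: 1−0−1 = 0 → Ȟ^2 ≅ 0

Ȟ^0 = Z/3, Ȟ^1 = 0, Ȟ^2 = 0


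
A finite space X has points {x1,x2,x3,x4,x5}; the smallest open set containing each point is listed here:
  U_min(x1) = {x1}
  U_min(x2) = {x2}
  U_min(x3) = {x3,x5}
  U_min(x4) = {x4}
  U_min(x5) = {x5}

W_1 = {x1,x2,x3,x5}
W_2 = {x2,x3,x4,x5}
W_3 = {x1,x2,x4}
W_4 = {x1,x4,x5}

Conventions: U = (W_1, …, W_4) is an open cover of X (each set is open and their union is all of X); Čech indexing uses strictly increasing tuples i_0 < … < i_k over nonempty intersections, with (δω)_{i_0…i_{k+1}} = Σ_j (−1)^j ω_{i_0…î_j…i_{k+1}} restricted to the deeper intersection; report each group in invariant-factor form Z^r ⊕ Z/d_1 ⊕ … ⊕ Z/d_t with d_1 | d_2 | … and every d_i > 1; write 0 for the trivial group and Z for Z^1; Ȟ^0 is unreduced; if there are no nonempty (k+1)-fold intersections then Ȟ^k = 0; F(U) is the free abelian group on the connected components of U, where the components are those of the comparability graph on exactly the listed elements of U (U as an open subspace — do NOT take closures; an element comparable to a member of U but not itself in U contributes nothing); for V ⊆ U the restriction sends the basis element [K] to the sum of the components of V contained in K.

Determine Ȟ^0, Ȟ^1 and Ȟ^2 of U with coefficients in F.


intersection data:
  W12={x2,x3,x5} W13={x1,x2} W14={x1,x5} W23={x2,x4} W24={x4,x5} W34={x1,x4}
  W123={x2} W124={x5} W134={x1} W234={x4}
components per intersection:
  W1: {x1} {x2} {x3,x5}
  W2: {x2} {x3,x5} {x4}
  W3: {x1} {x2} {x4}
  W4: {x1} {x4} {x5}
  W12: {x2} {x3,x5}
  W13: {x1} {x2}
  W14: {x1} {x5}
  W23: {x2} {x4}
  W24: {x4} {x5}
  W34: {x1} {x4}
  W123: {x2}
  W124: {x5}
  W134: {x1}
  W234: {x4}
C dims 12,12,4; δ0: rk 8, SNF 1^8; δ1: rk 4, SNF 1^4
Ȟ^0 = (12 − 8) − 0 = 4, so Ȟ^0 ≅ Z^4
Ȟ^1 = (12 − 4) − 8 = 0, so Ȟ^1 ≅ 0
Ȟ^2 = (4 − 0) − 4 = 0, so Ȟ^2 ≅ 0

Ȟ^0 ≅ Z^4, Ȟ^1 ≅ 0 and Ȟ^2 ≅ 0
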